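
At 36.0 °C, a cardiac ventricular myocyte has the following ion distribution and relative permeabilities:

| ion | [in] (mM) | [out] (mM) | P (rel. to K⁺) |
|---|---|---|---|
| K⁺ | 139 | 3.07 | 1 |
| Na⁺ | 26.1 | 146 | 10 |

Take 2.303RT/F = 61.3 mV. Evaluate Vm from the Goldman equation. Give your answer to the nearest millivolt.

Vm = 61.3 · log₁₀[(Σ P·[cation]ₒ + Σ P·[anion]ᵢ) / (Σ P·[cation]ᵢ + Σ P·[anion]ₒ)]
Numerator = 1×3.07 + 10×146 = 1463
Denominator = 1×139 + 10×26.1 = 400
Vm = 61.3 · log₁₀(3.6577) = 61.3 × (0.5632) = 34.52 mV

35 mV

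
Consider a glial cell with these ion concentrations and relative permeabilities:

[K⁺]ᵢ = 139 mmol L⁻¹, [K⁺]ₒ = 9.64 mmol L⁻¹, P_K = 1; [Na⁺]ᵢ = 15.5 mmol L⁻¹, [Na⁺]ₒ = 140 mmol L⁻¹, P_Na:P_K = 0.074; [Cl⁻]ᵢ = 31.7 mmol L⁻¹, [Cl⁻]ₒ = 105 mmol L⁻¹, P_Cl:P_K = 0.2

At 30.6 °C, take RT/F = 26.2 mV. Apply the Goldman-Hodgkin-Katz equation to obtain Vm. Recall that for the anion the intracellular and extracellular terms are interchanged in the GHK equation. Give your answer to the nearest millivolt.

Vm = 26.2 · ln[(Σ P·[cation]ₒ + Σ P·[anion]ᵢ) / (Σ P·[cation]ᵢ + Σ P·[anion]ₒ)]
Numerator = 1×9.64 + 0.074×140 + 0.2×31.7 = 26.34
Denominator = 1×139 + 0.074×15.5 + 0.2×105 = 161.1
Vm = 26.2 · ln(0.16345) = 26.2 × (-1.8112) = -47.45 mV

-47 mV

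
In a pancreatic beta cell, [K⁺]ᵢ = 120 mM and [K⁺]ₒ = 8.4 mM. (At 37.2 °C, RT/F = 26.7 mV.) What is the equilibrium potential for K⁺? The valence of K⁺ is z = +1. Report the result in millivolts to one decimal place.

E = (26.7/z) · ln([K⁺]_out/[K⁺]_in) with z = +1.
= (26.7/1) · ln(8.4/120) = 26.70 · ln(0.07)
= 26.70 · (-2.6593) = -71.00 mV

-71.0 mV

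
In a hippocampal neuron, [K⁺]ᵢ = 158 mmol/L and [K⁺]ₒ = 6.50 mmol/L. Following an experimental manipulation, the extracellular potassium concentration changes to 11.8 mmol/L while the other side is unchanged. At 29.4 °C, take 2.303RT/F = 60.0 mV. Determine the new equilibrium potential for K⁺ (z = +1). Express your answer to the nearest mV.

After the shift: [K⁺]_out = 11.8, [K⁺]_in = 158 mmol/L.
E_new = (60.0/1)·log₁₀(11.8/158) = 60.00 · (-1.1268) = -67.61 mV

-68 mV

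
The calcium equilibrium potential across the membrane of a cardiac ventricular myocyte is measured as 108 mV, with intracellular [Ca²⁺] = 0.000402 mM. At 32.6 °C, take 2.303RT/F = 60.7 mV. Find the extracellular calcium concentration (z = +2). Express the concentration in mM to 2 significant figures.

Nernst: E = (60.7/2) · log₁₀([out]/[in]), so log₁₀([out]/[in]) = 108.0 × 2 / 60.7 = 3.5585.
[out]/[in] = 10^(3.5585) = 3618.
[out] = 3618 × 0.000402 = 1.454 mM.

1.5 mM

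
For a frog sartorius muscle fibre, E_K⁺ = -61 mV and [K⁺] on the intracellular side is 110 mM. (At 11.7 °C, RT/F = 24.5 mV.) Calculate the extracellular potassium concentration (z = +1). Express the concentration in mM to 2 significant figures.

Nernst: E = (24.5/1) · ln([out]/[in]), so ln([out]/[in]) = -61.0 × 1 / 24.5 = -2.4898.
[out]/[in] = e^(-2.4898) = 0.08293.
[out] = 0.08293 × 110 = 9.122 mM.

9.1 mM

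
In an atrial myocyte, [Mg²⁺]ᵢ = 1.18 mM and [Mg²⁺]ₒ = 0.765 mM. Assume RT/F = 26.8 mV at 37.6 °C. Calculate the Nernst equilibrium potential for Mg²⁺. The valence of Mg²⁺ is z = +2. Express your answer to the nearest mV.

-6 mV

E = (26.8/z) · ln([Mg²⁺]_out/[Mg²⁺]_in) with z = +2.
= (26.8/2) · ln(0.765/1.18) = 13.40 · ln(0.6483)
= 13.40 · (-0.4334) = -5.81 mV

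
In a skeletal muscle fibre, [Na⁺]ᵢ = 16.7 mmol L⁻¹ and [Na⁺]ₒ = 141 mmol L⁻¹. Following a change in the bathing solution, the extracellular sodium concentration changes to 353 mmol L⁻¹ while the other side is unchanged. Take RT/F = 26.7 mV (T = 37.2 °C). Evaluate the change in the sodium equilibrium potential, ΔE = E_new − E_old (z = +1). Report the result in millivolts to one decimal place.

E_old = (26.7/1)·ln(141/16.7) = 56.96 mV
E_new = (26.7/1)·ln(353/16.7) = 81.46 mV
ΔE = 81.46 − (56.96) = 24.50 mV

24.5 mV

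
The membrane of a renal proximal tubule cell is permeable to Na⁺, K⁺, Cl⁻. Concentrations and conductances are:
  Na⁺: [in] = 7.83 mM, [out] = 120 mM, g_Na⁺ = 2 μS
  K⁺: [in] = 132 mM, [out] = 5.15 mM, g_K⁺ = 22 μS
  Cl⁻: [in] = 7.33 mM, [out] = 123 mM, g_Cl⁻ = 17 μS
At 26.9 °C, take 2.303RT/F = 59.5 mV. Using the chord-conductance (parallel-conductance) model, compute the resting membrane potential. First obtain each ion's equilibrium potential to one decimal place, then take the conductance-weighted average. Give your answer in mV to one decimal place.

E_Na⁺ = (59.5/1)·log₁₀(120/7.83) = 70.5 mV
E_K⁺ = (59.5/1)·log₁₀(5.15/132) = -83.8 mV
E_Cl⁻ = (59.5/-1)·log₁₀(123/7.33) = -72.9 mV
Vm = (Σ gᵢEᵢ)/(Σ gᵢ) = (2·70.5 + 22·-83.8 + 17·-72.9) / (2 + 22 + 17)
= -2941.90 / 41 = -71.75 mV

-71.8 mV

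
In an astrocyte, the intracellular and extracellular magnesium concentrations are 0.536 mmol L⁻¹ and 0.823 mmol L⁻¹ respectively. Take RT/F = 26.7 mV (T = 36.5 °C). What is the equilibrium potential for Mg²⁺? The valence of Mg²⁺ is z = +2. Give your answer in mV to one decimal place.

5.7 mV

E = (26.7/z) · ln([Mg²⁺]_out/[Mg²⁺]_in) with z = +2.
= (26.7/2) · ln(0.823/0.536) = 13.35 · ln(1.535)
= 13.35 · (0.4288) = 5.72 mV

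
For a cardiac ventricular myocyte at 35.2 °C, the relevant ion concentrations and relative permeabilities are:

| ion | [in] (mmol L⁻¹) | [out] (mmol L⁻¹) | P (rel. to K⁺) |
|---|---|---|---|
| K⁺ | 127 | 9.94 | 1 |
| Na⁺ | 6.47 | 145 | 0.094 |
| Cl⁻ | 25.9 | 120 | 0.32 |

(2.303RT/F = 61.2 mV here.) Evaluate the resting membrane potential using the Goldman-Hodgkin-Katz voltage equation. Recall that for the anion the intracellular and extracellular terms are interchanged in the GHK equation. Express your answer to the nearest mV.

-44 mV

Vm = 61.2 · log₁₀[(Σ P·[cation]ₒ + Σ P·[anion]ᵢ) / (Σ P·[cation]ᵢ + Σ P·[anion]ₒ)]
Numerator = 1×9.94 + 0.094×145 + 0.32×25.9 = 31.86
Denominator = 1×127 + 0.094×6.47 + 0.32×120 = 166
Vm = 61.2 · log₁₀(0.19191) = 61.2 × (-0.7169) = -43.87 mV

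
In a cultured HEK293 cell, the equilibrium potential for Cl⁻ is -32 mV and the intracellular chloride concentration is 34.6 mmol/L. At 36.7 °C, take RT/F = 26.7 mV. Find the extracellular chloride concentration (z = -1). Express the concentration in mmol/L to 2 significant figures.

Nernst: E = (26.7/-1) · ln([out]/[in]), so ln([out]/[in]) = -32.0 × -1 / 26.7 = 1.1985.
[out]/[in] = e^(1.1985) = 3.315.
[out] = 3.315 × 34.6 = 114.7 mmol/L.

110 mmol/L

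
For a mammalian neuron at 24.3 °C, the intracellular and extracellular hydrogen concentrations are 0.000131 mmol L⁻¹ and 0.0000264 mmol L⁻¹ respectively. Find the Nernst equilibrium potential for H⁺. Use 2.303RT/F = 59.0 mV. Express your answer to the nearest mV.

E = (59.0/z) · log₁₀([H⁺]_out/[H⁺]_in) with z = +1.
= (59.0/1) · log₁₀(0.0000264/0.000131) = 59.00 · log₁₀(0.2015)
= 59.00 · (-0.6957) = -41.04 mV

-41 mV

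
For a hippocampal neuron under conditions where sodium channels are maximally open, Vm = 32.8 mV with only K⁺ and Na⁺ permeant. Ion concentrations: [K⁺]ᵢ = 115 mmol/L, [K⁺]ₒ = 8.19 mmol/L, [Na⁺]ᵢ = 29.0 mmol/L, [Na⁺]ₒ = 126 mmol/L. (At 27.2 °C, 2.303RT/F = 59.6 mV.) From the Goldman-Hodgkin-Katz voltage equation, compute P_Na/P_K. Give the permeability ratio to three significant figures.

17.4

Let α = P_Na/P_K. GHK: Vm = 59.6·log₁₀[(Kₒ + α·Naₒ)/(Kᵢ + α·Naᵢ)].
10^(Vm/59.6) = 10^(32.8/59.6) = 3.5509
So 3.5509·(Kᵢ + α·Naᵢ) = Kₒ + α·Naₒ → α = (3.5509·115.0 − 8.19) / (126.0 − 3.5509·29.0)
α = (408.4 − 8.19) / (126.0 − 103) = 400.2/23.02 = 17.38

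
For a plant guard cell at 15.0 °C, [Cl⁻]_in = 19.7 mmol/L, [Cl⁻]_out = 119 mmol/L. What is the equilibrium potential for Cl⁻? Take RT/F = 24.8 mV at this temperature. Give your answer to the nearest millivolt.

E = (24.8/z) · ln([Cl⁻]_out/[Cl⁻]_in) with z = -1.
For an anion, dividing by z = -1 reverses the sign.
= (24.8/-1) · ln(119/19.7) = -24.80 · ln(6.041)
= -24.80 · (1.7985) = -44.60 mV

-45 mV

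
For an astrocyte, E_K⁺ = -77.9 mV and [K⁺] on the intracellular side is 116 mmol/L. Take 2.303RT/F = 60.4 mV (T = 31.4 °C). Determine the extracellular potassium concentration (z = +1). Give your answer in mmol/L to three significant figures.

5.95 mmol/L

Nernst: E = (60.4/1) · log₁₀([out]/[in]), so log₁₀([out]/[in]) = -77.9 × 1 / 60.4 = -1.2897.
[out]/[in] = 10^(-1.2897) = 0.05132.
[out] = 0.05132 × 116 = 5.953 mmol/L.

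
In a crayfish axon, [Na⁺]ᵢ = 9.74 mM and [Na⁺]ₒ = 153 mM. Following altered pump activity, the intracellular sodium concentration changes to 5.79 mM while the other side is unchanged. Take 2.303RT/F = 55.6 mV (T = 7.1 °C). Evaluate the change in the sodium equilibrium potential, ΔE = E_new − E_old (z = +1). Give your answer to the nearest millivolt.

13 mV

E_old = (55.6/1)·log₁₀(153/9.74) = 66.50 mV
E_new = (55.6/1)·log₁₀(153/5.79) = 79.06 mV
ΔE = 79.06 − (66.50) = 12.56 mV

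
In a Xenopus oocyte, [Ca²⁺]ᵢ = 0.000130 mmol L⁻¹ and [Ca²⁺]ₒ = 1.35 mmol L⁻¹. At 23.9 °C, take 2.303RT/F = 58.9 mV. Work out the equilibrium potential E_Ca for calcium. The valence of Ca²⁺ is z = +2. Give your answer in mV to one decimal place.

118.3 mV

E = (58.9/z) · log₁₀([Ca²⁺]_out/[Ca²⁺]_in) with z = +2.
= (58.9/2) · log₁₀(1.35/0.000130) = 29.45 · log₁₀(1.038e+04)
= 29.45 · (4.0164) = 118.28 mV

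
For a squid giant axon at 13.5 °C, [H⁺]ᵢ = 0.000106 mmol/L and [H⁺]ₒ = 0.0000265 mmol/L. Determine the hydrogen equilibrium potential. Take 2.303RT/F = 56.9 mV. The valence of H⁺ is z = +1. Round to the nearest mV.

E = (56.9/z) · log₁₀([H⁺]_out/[H⁺]_in) with z = +1.
= (56.9/1) · log₁₀(0.0000265/0.000106) = 56.90 · log₁₀(0.25)
= 56.90 · (-0.6021) = -34.26 mV

-34 mV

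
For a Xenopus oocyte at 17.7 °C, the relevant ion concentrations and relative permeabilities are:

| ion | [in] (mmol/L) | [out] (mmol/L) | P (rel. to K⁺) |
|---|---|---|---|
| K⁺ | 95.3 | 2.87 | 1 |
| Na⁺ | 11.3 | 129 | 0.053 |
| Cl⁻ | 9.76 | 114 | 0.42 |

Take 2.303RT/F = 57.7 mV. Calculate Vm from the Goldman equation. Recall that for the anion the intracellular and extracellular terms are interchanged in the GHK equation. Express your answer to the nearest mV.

-59 mV

Vm = 57.7 · log₁₀[(Σ P·[cation]ₒ + Σ P·[anion]ᵢ) / (Σ P·[cation]ᵢ + Σ P·[anion]ₒ)]
Numerator = 1×2.87 + 0.053×129 + 0.42×9.76 = 13.81
Denominator = 1×95.3 + 0.053×11.3 + 0.42×114 = 143.8
Vm = 57.7 · log₁₀(0.096024) = 57.7 × (-1.0176) = -58.72 mV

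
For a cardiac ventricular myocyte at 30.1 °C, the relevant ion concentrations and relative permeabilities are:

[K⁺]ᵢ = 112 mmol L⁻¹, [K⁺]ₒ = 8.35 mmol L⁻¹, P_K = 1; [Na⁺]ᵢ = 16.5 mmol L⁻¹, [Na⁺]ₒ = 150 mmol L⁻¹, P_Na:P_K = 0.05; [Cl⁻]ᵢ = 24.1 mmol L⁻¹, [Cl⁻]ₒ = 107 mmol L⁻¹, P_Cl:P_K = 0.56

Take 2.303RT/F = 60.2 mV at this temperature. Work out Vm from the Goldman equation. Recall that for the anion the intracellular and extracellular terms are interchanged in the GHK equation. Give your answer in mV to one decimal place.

-46.3 mV

Vm = 60.2 · log₁₀[(Σ P·[cation]ₒ + Σ P·[anion]ᵢ) / (Σ P·[cation]ᵢ + Σ P·[anion]ₒ)]
Numerator = 1×8.35 + 0.05×150 + 0.56×24.1 = 29.35
Denominator = 1×112 + 0.05×16.5 + 0.56×107 = 172.7
Vm = 60.2 · log₁₀(0.16988) = 60.2 × (-0.7699) = -46.35 mV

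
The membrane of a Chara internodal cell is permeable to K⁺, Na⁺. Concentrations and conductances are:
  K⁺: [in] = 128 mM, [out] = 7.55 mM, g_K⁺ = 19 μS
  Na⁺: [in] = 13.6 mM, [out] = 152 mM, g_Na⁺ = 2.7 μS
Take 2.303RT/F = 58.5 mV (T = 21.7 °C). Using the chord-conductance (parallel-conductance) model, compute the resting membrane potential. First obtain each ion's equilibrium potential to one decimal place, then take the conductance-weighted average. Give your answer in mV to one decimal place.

E_K⁺ = (58.5/1)·log₁₀(7.55/128) = -71.9 mV
E_Na⁺ = (58.5/1)·log₁₀(152/13.6) = 61.3 mV
Vm = (Σ gᵢEᵢ)/(Σ gᵢ) = (19·-71.9 + 2.7·61.3) / (19 + 2.7)
= -1200.59 / 21.7 = -55.33 mV

-55.3 mV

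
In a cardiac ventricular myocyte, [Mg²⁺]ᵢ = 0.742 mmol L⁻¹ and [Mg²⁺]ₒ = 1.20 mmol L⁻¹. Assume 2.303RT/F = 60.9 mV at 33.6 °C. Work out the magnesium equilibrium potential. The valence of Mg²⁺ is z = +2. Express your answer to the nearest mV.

6 mV

E = (60.9/z) · log₁₀([Mg²⁺]_out/[Mg²⁺]_in) with z = +2.
= (60.9/2) · log₁₀(1.20/0.742) = 30.45 · log₁₀(1.617)
= 30.45 · (0.2088) = 6.36 mV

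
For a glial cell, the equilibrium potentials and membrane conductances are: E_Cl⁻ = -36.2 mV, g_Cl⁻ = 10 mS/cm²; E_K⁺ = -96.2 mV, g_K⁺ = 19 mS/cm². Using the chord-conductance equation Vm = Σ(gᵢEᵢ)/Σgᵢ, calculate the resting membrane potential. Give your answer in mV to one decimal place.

-75.5 mV

Σ gᵢEᵢ = 10·(-36.2) + 19·(-96.2) = -2189.80
Σ gᵢ = 10 + 19 = 29
Vm = -2189.80 / 29 = -75.51 mV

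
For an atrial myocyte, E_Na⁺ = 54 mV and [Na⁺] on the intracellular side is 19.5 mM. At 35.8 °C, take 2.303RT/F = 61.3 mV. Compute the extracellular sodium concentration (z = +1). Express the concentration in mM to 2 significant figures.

Nernst: E = (61.3/1) · log₁₀([out]/[in]), so log₁₀([out]/[in]) = 54.0 × 1 / 61.3 = 0.8809.
[out]/[in] = 10^(0.8809) = 7.602.
[out] = 7.602 × 19.5 = 148.2 mM.

150 mM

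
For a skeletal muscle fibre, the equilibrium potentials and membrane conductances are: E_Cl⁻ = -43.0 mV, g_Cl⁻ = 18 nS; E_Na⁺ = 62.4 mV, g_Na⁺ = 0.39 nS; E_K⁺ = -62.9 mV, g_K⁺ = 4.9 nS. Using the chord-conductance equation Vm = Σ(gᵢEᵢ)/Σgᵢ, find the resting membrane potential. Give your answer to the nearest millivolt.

-45 mV

Σ gᵢEᵢ = 18·(-43.0) + 0.39·(62.4) + 4.9·(-62.9) = -1057.87
Σ gᵢ = 18 + 0.39 + 4.9 = 23.29
Vm = -1057.87 / 23.29 = -45.42 mV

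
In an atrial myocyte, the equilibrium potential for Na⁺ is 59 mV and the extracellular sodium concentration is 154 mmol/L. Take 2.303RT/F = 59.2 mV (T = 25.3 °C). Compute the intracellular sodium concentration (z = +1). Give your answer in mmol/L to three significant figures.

15.5 mmol/L

Nernst: E = (59.2/1) · log₁₀([out]/[in]), so log₁₀([out]/[in]) = 59.0 × 1 / 59.2 = 0.9966.
[out]/[in] = 10^(0.9966) = 9.923.
[in] = 154 / 9.923 = 15.52 mmol/L.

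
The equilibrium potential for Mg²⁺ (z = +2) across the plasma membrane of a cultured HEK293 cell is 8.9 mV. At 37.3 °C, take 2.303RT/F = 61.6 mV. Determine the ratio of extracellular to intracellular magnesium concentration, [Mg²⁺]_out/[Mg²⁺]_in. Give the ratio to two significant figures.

log₁₀([out]/[in]) = E·z/(61.6) = 8.9 × 2 / 61.6 = 0.2890
[out]/[in] = 10^(0.2890) = 1.945

1.9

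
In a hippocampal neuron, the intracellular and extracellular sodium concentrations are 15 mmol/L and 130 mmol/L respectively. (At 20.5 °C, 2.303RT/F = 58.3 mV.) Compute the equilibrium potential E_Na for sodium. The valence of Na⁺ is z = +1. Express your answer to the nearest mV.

E = (58.3/z) · log₁₀([Na⁺]_out/[Na⁺]_in) with z = +1.
= (58.3/1) · log₁₀(130/15) = 58.30 · log₁₀(8.667)
= 58.30 · (0.9379) = 54.68 mV

55 mV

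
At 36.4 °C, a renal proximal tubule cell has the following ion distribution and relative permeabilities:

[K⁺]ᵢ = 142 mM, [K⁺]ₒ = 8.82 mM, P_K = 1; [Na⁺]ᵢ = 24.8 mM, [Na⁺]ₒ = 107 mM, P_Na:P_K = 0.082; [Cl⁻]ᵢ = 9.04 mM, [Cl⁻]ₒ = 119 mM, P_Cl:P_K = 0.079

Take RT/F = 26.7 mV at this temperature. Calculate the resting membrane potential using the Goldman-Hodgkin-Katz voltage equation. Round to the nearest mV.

Vm = 26.7 · ln[(Σ P·[cation]ₒ + Σ P·[anion]ᵢ) / (Σ P·[cation]ᵢ + Σ P·[anion]ₒ)]
Numerator = 1×8.82 + 0.082×107 + 0.079×9.04 = 18.31
Denominator = 1×142 + 0.082×24.8 + 0.079×119 = 153.4
Vm = 26.7 · ln(0.11932) = 26.7 × (-2.1259) = -56.76 mV

-57 mV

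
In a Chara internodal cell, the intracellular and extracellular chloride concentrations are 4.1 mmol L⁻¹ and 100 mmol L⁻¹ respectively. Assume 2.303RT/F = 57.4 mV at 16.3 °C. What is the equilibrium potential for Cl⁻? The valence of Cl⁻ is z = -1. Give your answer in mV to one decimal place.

-79.6 mV

E = (57.4/z) · log₁₀([Cl⁻]_out/[Cl⁻]_in) with z = -1.
For an anion, dividing by z = -1 reverses the sign.
= (57.4/-1) · log₁₀(100/4.1) = -57.40 · log₁₀(24.39)
= -57.40 · (1.3872) = -79.63 mV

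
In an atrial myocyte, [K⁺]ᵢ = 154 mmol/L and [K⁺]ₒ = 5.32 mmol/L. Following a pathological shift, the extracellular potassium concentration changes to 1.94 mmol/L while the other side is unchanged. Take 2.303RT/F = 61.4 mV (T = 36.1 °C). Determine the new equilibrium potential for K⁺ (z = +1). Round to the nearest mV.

-117 mV

After the shift: [K⁺]_out = 1.94, [K⁺]_in = 154 mmol/L.
E_new = (61.4/1)·log₁₀(1.94/154) = 61.40 · (-1.8997) = -116.64 mV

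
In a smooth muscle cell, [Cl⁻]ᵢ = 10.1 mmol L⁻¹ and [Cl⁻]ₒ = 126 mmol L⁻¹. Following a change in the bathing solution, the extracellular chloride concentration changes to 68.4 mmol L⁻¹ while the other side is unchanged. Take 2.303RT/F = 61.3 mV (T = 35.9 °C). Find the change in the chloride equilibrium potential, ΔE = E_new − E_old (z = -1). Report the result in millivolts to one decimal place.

E_old = (61.3/-1)·log₁₀(126/10.1) = -67.19 mV
E_new = (61.3/-1)·log₁₀(68.4/10.1) = -50.92 mV
ΔE = -50.92 − (-67.19) = 16.26 mV

16.3 mV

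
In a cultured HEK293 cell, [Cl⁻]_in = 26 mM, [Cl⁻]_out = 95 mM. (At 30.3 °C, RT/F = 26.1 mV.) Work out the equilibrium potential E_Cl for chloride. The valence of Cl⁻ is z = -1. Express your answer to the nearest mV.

E = (26.1/z) · ln([Cl⁻]_out/[Cl⁻]_in) with z = -1.
For an anion, dividing by z = -1 reverses the sign.
= (26.1/-1) · ln(95/26) = -26.10 · ln(3.654)
= -26.10 · (1.2958) = -33.82 mV

-34 mV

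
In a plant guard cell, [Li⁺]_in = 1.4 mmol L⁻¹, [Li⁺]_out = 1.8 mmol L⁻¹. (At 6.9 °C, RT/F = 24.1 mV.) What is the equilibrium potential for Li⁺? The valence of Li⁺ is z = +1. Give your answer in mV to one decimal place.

E = (24.1/z) · ln([Li⁺]_out/[Li⁺]_in) with z = +1.
= (24.1/1) · ln(1.8/1.4) = 24.10 · ln(1.286)
= 24.10 · (0.2513) = 6.06 mV

6.1 mV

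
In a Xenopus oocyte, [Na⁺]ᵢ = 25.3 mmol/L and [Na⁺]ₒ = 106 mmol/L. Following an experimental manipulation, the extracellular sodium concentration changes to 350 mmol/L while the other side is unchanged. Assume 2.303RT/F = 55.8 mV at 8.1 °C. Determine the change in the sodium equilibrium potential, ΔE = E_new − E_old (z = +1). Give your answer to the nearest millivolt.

E_old = (55.8/1)·log₁₀(106/25.3) = 34.72 mV
E_new = (55.8/1)·log₁₀(350/25.3) = 63.66 mV
ΔE = 63.66 − (34.72) = 28.95 mV

29 mV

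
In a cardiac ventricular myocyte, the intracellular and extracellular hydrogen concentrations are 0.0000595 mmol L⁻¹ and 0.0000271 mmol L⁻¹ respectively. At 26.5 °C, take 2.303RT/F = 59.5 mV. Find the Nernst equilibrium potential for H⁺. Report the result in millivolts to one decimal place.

-20.3 mV

E = (59.5/z) · log₁₀([H⁺]_out/[H⁺]_in) with z = +1.
= (59.5/1) · log₁₀(0.0000271/0.0000595) = 59.50 · log₁₀(0.4555)
= 59.50 · (-0.3415) = -20.32 mV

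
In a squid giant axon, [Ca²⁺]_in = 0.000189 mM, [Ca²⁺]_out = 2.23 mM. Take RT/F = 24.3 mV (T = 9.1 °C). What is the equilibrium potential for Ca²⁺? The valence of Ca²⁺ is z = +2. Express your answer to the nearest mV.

E = (24.3/z) · ln([Ca²⁺]_out/[Ca²⁺]_in) with z = +2.
= (24.3/2) · ln(2.23/0.000189) = 12.15 · ln(1.18e+04)
= 12.15 · (9.3758) = 113.92 mV

114 mV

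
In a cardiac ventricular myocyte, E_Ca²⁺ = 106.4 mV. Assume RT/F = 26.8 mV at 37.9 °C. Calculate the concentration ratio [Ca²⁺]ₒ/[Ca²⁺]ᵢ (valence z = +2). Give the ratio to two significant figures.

ln([out]/[in]) = E·z/(26.8) = 106.4 × 2 / 26.8 = 7.9403
[out]/[in] = e^(7.9403) = 2808

2800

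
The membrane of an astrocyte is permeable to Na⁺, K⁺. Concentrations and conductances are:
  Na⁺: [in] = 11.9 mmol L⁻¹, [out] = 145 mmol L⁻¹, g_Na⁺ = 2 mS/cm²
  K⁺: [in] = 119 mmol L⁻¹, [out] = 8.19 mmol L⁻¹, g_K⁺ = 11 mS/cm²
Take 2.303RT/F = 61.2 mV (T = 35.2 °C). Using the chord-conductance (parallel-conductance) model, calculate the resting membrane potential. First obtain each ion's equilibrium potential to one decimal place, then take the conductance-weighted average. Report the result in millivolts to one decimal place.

E_Na⁺ = (61.2/1)·log₁₀(145/11.9) = 66.5 mV
E_K⁺ = (61.2/1)·log₁₀(8.19/119) = -71.1 mV
Vm = (Σ gᵢEᵢ)/(Σ gᵢ) = (2·66.5 + 11·-71.1) / (2 + 11)
= -649.10 / 13 = -49.93 mV

-49.9 mV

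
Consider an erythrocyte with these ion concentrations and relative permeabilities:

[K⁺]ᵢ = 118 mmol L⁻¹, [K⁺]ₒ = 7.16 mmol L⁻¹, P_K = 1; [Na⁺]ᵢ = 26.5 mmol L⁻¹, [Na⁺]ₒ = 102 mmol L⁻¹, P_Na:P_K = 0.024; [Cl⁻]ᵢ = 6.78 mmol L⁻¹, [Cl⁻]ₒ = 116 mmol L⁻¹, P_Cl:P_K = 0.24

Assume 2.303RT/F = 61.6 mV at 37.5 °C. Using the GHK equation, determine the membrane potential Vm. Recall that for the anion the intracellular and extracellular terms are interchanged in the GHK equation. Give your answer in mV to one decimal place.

Vm = 61.6 · log₁₀[(Σ P·[cation]ₒ + Σ P·[anion]ᵢ) / (Σ P·[cation]ᵢ + Σ P·[anion]ₒ)]
Numerator = 1×7.16 + 0.024×102 + 0.24×6.78 = 11.24
Denominator = 1×118 + 0.024×26.5 + 0.24×116 = 146.5
Vm = 61.6 · log₁₀(0.076703) = 61.6 × (-1.1152) = -68.70 mV

-68.7 mV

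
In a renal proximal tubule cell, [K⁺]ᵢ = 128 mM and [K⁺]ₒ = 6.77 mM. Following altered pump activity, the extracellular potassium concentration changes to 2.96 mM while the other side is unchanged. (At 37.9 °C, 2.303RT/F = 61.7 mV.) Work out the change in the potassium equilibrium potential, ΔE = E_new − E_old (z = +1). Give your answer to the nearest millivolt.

E_old = (61.7/1)·log₁₀(6.77/128) = -78.77 mV
E_new = (61.7/1)·log₁₀(2.96/128) = -100.94 mV
ΔE = -100.94 − (-78.77) = -22.17 mV

-22 mV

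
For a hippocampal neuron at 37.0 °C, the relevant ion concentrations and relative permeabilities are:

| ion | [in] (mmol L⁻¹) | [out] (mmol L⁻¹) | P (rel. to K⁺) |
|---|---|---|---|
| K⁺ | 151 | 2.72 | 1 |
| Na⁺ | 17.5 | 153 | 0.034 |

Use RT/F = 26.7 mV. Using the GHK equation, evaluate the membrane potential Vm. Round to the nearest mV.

Vm = 26.7 · ln[(Σ P·[cation]ₒ + Σ P·[anion]ᵢ) / (Σ P·[cation]ᵢ + Σ P·[anion]ₒ)]
Numerator = 1×2.72 + 0.034×153 = 7.922
Denominator = 1×151 + 0.034×17.5 = 151.6
Vm = 26.7 · ln(0.052258) = 26.7 × (-2.9516) = -78.81 mV

-79 mV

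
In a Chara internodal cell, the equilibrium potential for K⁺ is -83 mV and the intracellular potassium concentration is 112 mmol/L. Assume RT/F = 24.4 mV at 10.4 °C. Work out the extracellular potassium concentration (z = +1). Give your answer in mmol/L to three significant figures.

3.73 mmol/L

Nernst: E = (24.4/1) · ln([out]/[in]), so ln([out]/[in]) = -83.0 × 1 / 24.4 = -3.4016.
[out]/[in] = e^(-3.4016) = 0.03332.
[out] = 0.03332 × 112 = 3.732 mmol/L.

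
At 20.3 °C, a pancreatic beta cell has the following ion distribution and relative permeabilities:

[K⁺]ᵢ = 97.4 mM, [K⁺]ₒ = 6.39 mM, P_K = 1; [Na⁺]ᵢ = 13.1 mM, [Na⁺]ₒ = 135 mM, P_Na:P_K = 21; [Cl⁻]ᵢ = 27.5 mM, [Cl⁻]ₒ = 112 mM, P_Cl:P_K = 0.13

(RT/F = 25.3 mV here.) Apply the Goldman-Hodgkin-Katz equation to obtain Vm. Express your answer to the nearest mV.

50 mV

Vm = 25.3 · ln[(Σ P·[cation]ₒ + Σ P·[anion]ᵢ) / (Σ P·[cation]ᵢ + Σ P·[anion]ₒ)]
Numerator = 1×6.39 + 21×135 + 0.13×27.5 = 2845
Denominator = 1×97.4 + 21×13.1 + 0.13×112 = 387.1
Vm = 25.3 · ln(7.3502) = 25.3 × (1.9947) = 50.47 mV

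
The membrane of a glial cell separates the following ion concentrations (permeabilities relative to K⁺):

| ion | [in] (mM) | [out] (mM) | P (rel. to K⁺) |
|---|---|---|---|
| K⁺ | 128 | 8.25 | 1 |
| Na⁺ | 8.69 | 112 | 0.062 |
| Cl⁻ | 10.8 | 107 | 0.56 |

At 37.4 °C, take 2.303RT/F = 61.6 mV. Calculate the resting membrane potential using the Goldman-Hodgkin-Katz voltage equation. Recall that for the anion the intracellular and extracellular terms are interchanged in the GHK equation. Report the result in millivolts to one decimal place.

-58.4 mV

Vm = 61.6 · log₁₀[(Σ P·[cation]ₒ + Σ P·[anion]ᵢ) / (Σ P·[cation]ᵢ + Σ P·[anion]ₒ)]
Numerator = 1×8.25 + 0.062×112 + 0.56×10.8 = 21.24
Denominator = 1×128 + 0.062×8.69 + 0.56×107 = 188.5
Vm = 61.6 · log₁₀(0.11271) = 61.6 × (-0.9480) = -58.40 mV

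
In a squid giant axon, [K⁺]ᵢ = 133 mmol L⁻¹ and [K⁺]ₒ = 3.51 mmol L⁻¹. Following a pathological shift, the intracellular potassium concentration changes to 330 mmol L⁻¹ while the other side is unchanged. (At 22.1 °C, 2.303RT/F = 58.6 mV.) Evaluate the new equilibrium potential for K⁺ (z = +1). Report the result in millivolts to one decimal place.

-115.6 mV

After the shift: [K⁺]_out = 3.51, [K⁺]_in = 330 mmol L⁻¹.
E_new = (58.6/1)·log₁₀(3.51/330) = 58.60 · (-1.9732) = -115.63 mV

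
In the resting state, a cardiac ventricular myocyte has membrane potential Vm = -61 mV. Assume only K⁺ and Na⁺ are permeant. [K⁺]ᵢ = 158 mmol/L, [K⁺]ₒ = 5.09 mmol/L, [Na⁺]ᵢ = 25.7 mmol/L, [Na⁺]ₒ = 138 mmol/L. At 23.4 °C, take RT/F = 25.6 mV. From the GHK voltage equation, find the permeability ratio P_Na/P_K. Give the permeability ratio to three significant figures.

0.0700

Let α = P_Na/P_K. GHK: Vm = 25.6·ln[(Kₒ + α·Naₒ)/(Kᵢ + α·Naᵢ)].
e^(Vm/25.6) = e^(-61.0/25.6) = 0.092291
So 0.092291·(Kᵢ + α·Naᵢ) = Kₒ + α·Naₒ → α = (0.092291·158.0 − 5.09) / (138.0 − 0.092291·25.7)
α = (14.58 − 5.09) / (138.0 − 2.372) = 9.492/135.6 = 0.06998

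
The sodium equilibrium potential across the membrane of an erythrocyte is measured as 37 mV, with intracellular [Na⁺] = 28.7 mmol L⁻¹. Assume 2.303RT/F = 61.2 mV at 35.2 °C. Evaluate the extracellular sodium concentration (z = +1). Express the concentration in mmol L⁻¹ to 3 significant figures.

115 mmol L⁻¹

Nernst: E = (61.2/1) · log₁₀([out]/[in]), so log₁₀([out]/[in]) = 37.0 × 1 / 61.2 = 0.6046.
[out]/[in] = 10^(0.6046) = 4.023.
[out] = 4.023 × 28.7 = 115.5 mmol L⁻¹.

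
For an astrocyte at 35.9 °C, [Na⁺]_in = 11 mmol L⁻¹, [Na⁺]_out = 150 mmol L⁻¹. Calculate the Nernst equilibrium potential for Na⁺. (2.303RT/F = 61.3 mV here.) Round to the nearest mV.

70 mV

E = (61.3/z) · log₁₀([Na⁺]_out/[Na⁺]_in) with z = +1.
= (61.3/1) · log₁₀(150/11) = 61.30 · log₁₀(13.64)
= 61.30 · (1.1347) = 69.56 mV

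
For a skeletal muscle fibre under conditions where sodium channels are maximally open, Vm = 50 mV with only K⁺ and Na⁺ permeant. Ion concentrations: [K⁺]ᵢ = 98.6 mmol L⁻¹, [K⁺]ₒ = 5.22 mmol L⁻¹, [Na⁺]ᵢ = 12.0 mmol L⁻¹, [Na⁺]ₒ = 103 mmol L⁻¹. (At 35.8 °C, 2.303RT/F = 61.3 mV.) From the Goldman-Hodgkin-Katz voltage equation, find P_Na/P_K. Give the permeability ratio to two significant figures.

26

Let α = P_Na/P_K. GHK: Vm = 61.3·log₁₀[(Kₒ + α·Naₒ)/(Kᵢ + α·Naᵢ)].
10^(Vm/61.3) = 10^(50.0/61.3) = 6.5412
So 6.5412·(Kᵢ + α·Naᵢ) = Kₒ + α·Naₒ → α = (6.5412·98.6 − 5.22) / (103.0 − 6.5412·12.0)
α = (645 − 5.22) / (103.0 − 78.49) = 639.7/24.51 = 26.11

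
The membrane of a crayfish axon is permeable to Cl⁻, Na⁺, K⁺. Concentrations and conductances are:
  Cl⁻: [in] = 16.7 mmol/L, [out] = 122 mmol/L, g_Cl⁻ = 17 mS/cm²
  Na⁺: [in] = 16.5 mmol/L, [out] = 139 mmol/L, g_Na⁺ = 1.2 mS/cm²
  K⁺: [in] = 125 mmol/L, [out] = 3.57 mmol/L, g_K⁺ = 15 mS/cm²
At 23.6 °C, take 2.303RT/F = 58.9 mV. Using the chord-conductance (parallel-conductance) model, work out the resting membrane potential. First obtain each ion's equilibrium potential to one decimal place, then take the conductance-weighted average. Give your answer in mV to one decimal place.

E_Cl⁻ = (58.9/-1)·log₁₀(122/16.7) = -50.9 mV
E_Na⁺ = (58.9/1)·log₁₀(139/16.5) = 54.5 mV
E_K⁺ = (58.9/1)·log₁₀(3.57/125) = -91.0 mV
Vm = (Σ gᵢEᵢ)/(Σ gᵢ) = (17·-50.9 + 1.2·54.5 + 15·-91.0) / (17 + 1.2 + 15)
= -2164.90 / 33.2 = -65.21 mV

-65.2 mV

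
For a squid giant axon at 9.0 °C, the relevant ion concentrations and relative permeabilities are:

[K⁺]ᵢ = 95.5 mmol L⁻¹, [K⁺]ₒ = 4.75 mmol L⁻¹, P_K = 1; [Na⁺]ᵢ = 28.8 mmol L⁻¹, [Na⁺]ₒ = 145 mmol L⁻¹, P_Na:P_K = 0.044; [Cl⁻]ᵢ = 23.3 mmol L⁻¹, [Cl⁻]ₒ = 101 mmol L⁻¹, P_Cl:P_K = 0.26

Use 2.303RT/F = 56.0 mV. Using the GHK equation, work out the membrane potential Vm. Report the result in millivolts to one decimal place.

-47.9 mV

Vm = 56.0 · log₁₀[(Σ P·[cation]ₒ + Σ P·[anion]ᵢ) / (Σ P·[cation]ᵢ + Σ P·[anion]ₒ)]
Numerator = 1×4.75 + 0.044×145 + 0.26×23.3 = 17.19
Denominator = 1×95.5 + 0.044×28.8 + 0.26×101 = 123
Vm = 56.0 · log₁₀(0.13971) = 56.0 × (-0.8548) = -47.87 mV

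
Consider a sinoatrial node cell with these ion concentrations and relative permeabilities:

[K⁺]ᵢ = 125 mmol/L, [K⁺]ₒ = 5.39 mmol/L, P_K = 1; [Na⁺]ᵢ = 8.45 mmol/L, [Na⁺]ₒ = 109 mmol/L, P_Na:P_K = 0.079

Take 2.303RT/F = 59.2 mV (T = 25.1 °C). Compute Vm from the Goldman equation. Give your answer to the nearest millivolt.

Vm = 59.2 · log₁₀[(Σ P·[cation]ₒ + Σ P·[anion]ᵢ) / (Σ P·[cation]ᵢ + Σ P·[anion]ₒ)]
Numerator = 1×5.39 + 0.079×109 = 14
Denominator = 1×125 + 0.079×8.45 = 125.7
Vm = 59.2 · log₁₀(0.11141) = 59.2 × (-0.9531) = -56.42 mV

-56 mV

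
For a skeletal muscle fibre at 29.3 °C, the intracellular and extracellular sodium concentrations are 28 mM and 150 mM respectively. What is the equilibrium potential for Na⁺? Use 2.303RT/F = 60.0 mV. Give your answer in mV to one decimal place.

E = (60.0/z) · log₁₀([Na⁺]_out/[Na⁺]_in) with z = +1.
= (60.0/1) · log₁₀(150/28) = 60.00 · log₁₀(5.357)
= 60.00 · (0.7289) = 43.74 mV

43.7 mV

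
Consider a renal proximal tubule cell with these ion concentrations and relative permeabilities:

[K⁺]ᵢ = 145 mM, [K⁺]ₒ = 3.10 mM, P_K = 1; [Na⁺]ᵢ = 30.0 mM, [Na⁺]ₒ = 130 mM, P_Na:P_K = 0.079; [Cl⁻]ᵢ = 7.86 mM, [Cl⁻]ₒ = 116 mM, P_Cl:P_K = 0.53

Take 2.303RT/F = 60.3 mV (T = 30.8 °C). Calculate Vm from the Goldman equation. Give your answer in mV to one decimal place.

Vm = 60.3 · log₁₀[(Σ P·[cation]ₒ + Σ P·[anion]ᵢ) / (Σ P·[cation]ᵢ + Σ P·[anion]ₒ)]
Numerator = 1×3.10 + 0.079×130 + 0.53×7.86 = 17.54
Denominator = 1×145 + 0.079×30.0 + 0.53×116 = 208.9
Vm = 60.3 · log₁₀(0.083964) = 60.3 × (-1.0759) = -64.88 mV

-64.9 mV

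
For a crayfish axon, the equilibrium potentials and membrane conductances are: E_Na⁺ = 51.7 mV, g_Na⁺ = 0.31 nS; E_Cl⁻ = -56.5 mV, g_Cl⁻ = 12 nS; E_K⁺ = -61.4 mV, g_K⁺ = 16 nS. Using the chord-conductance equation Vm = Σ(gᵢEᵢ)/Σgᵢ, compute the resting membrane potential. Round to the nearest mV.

Σ gᵢEᵢ = 0.31·(51.7) + 12·(-56.5) + 16·(-61.4) = -1644.37
Σ gᵢ = 0.31 + 12 + 16 = 28.31
Vm = -1644.37 / 28.31 = -58.08 mV

-58 mV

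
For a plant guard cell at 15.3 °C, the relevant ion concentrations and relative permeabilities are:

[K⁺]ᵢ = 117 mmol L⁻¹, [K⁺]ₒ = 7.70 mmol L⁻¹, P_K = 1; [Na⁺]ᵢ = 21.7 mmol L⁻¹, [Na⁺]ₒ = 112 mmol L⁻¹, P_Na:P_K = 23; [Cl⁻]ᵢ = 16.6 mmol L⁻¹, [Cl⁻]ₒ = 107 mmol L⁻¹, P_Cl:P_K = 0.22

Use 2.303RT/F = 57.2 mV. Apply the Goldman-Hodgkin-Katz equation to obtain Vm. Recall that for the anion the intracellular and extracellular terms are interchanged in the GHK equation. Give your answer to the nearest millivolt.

35 mV

Vm = 57.2 · log₁₀[(Σ P·[cation]ₒ + Σ P·[anion]ᵢ) / (Σ P·[cation]ᵢ + Σ P·[anion]ₒ)]
Numerator = 1×7.70 + 23×112 + 0.22×16.6 = 2587
Denominator = 1×117 + 23×21.7 + 0.22×107 = 639.6
Vm = 57.2 · log₁₀(4.045) = 57.2 × (0.6069) = 34.72 mV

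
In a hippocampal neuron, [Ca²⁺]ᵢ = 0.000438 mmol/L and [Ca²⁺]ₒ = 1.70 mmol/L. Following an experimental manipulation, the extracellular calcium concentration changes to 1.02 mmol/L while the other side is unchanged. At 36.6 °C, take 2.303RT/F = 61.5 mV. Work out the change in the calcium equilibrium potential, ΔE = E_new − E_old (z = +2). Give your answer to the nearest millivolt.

-7 mV

E_old = (61.5/2)·log₁₀(1.70/0.000438) = 110.36 mV
E_new = (61.5/2)·log₁₀(1.02/0.000438) = 103.54 mV
ΔE = 103.54 − (110.36) = -6.82 mV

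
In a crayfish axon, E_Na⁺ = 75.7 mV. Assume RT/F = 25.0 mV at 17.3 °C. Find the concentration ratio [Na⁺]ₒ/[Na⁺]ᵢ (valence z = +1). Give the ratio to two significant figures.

ln([out]/[in]) = E·z/(25.0) = 75.7 × 1 / 25.0 = 3.0280
[out]/[in] = e^(3.0280) = 20.66

21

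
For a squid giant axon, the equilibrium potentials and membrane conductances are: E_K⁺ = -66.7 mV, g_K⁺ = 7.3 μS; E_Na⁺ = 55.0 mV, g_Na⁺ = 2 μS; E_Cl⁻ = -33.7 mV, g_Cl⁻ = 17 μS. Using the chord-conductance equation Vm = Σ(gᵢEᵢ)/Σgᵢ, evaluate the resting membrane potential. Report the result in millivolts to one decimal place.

Σ gᵢEᵢ = 7.3·(-66.7) + 2·(55.0) + 17·(-33.7) = -949.81
Σ gᵢ = 7.3 + 2 + 17 = 26.3
Vm = -949.81 / 26.3 = -36.11 mV

-36.1 mV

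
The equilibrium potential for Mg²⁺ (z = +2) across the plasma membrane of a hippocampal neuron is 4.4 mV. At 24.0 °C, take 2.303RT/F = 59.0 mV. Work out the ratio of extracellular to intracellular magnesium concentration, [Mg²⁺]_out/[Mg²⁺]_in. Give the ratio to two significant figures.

1.4

log₁₀([out]/[in]) = E·z/(59.0) = 4.4 × 2 / 59.0 = 0.1492
[out]/[in] = 10^(0.1492) = 1.41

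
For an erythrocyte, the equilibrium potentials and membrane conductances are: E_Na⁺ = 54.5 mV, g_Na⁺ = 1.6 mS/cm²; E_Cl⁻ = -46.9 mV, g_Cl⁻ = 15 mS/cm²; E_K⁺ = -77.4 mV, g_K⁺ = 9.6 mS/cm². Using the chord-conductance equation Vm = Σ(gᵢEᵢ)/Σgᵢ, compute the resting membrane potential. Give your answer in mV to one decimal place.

Σ gᵢEᵢ = 1.6·(54.5) + 15·(-46.9) + 9.6·(-77.4) = -1359.34
Σ gᵢ = 1.6 + 15 + 9.6 = 26.2
Vm = -1359.34 / 26.2 = -51.88 mV

-51.9 mV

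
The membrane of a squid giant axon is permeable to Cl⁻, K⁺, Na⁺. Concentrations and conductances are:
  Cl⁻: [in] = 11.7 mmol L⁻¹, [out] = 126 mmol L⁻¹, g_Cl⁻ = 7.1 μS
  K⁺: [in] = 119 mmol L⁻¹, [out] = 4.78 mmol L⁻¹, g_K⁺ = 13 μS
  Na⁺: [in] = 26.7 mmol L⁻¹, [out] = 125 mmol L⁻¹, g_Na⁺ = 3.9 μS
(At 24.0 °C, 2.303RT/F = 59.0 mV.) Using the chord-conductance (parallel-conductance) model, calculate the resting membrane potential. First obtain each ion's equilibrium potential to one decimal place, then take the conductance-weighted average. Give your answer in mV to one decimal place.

E_Cl⁻ = (59.0/-1)·log₁₀(126/11.7) = -60.9 mV
E_K⁺ = (59.0/1)·log₁₀(4.78/119) = -82.4 mV
E_Na⁺ = (59.0/1)·log₁₀(125/26.7) = 39.6 mV
Vm = (Σ gᵢEᵢ)/(Σ gᵢ) = (7.1·-60.9 + 13·-82.4 + 3.9·39.6) / (7.1 + 13 + 3.9)
= -1349.15 / 24 = -56.21 mV

-56.2 mV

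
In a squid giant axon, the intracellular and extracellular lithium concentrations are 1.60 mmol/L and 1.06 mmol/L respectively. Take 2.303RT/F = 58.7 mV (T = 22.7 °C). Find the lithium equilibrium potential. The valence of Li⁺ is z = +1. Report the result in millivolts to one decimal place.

-10.5 mV

E = (58.7/z) · log₁₀([Li⁺]_out/[Li⁺]_in) with z = +1.
= (58.7/1) · log₁₀(1.06/1.60) = 58.70 · log₁₀(0.6625)
= 58.70 · (-0.1788) = -10.50 mV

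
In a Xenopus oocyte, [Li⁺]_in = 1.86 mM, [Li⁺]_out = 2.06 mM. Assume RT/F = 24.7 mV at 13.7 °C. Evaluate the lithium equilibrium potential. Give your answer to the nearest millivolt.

3 mV

E = (24.7/z) · ln([Li⁺]_out/[Li⁺]_in) with z = +1.
= (24.7/1) · ln(2.06/1.86) = 24.70 · ln(1.108)
= 24.70 · (0.1021) = 2.52 mV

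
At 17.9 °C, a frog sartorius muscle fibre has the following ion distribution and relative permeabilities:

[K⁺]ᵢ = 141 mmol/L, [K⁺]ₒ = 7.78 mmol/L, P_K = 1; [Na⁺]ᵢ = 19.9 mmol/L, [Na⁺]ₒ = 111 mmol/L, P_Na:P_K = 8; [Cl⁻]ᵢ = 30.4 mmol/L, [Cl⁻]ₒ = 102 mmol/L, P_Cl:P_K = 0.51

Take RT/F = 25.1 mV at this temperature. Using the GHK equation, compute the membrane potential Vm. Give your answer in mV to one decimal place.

23.9 mV

Vm = 25.1 · ln[(Σ P·[cation]ₒ + Σ P·[anion]ᵢ) / (Σ P·[cation]ᵢ + Σ P·[anion]ₒ)]
Numerator = 1×7.78 + 8×111 + 0.51×30.4 = 911.3
Denominator = 1×141 + 8×19.9 + 0.51×102 = 352.2
Vm = 25.1 · ln(2.5873) = 25.1 × (0.9506) = 23.86 mV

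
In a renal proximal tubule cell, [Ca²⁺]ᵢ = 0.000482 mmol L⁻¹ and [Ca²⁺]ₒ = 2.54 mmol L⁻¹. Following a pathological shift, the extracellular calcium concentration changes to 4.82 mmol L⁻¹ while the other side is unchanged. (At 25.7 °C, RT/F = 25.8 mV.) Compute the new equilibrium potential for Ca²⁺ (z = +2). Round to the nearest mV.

After the shift: [Ca²⁺]_out = 4.82, [Ca²⁺]_in = 0.000482 mmol L⁻¹.
E_new = (25.8/2)·ln(4.82/0.000482) = 12.90 · (9.2103) = 118.81 mV

119 mV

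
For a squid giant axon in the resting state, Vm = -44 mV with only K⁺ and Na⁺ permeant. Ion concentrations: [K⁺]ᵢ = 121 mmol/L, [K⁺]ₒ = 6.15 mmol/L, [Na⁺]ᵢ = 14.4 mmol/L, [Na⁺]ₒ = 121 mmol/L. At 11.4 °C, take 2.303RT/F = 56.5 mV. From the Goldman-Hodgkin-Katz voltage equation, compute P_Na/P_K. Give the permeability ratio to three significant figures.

Let α = P_Na/P_K. GHK: Vm = 56.5·log₁₀[(Kₒ + α·Naₒ)/(Kᵢ + α·Naᵢ)].
10^(Vm/56.5) = 10^(-44.0/56.5) = 0.16643
So 0.16643·(Kᵢ + α·Naᵢ) = Kₒ + α·Naₒ → α = (0.16643·121.0 − 6.15) / (121.0 − 0.16643·14.4)
α = (20.14 − 6.15) / (121.0 − 2.397) = 13.99/118.6 = 0.1179

0.118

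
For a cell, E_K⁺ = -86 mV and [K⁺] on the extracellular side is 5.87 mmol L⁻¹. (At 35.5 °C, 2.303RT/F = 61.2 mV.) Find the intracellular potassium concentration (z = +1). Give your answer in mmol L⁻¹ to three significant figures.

149 mmol L⁻¹

Nernst: E = (61.2/1) · log₁₀([out]/[in]), so log₁₀([out]/[in]) = -86.0 × 1 / 61.2 = -1.4052.
[out]/[in] = 10^(-1.4052) = 0.03933.
[in] = 5.87 / 0.03933 = 149.2 mmol L⁻¹.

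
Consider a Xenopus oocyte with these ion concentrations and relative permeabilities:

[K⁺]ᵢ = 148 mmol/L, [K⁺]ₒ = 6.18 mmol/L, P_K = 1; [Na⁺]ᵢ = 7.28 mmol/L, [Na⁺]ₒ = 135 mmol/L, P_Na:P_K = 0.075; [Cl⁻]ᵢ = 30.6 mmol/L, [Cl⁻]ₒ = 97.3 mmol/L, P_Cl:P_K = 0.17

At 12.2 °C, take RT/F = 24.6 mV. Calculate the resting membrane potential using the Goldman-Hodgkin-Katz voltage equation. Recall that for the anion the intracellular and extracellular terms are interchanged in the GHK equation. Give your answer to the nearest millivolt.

-50 mV

Vm = 24.6 · ln[(Σ P·[cation]ₒ + Σ P·[anion]ᵢ) / (Σ P·[cation]ᵢ + Σ P·[anion]ₒ)]
Numerator = 1×6.18 + 0.075×135 + 0.17×30.6 = 21.51
Denominator = 1×148 + 0.075×7.28 + 0.17×97.3 = 165.1
Vm = 24.6 · ln(0.13028) = 24.6 × (-2.0381) = -50.14 mV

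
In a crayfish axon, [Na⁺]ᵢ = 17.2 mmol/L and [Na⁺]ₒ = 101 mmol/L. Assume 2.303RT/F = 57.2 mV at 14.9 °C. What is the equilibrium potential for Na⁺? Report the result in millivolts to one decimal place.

44.0 mV

E = (57.2/z) · log₁₀([Na⁺]_out/[Na⁺]_in) with z = +1.
= (57.2/1) · log₁₀(101/17.2) = 57.20 · log₁₀(5.872)
= 57.20 · (0.7688) = 43.97 mV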